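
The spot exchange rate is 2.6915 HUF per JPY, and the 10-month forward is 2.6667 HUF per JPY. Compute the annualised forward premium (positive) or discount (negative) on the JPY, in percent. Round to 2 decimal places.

T = 10/12 years.
(F − S)/S = (2.6667 − 2.6915)/2.6915 = -0.0092142.
Per annum: -0.0092142 / (10/12) = -0.011057 = -1.11%.

-1.11%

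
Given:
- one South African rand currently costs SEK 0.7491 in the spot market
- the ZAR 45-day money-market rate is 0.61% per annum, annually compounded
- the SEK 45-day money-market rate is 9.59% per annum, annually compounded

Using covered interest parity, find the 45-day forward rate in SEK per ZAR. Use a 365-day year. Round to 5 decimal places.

T = 45/365 years.
SEK accumulates by (1 + 0.0959)^(45/365) = 1.0113542.
ZAR accumulates by (1 + 0.0061)^(45/365) = 1.0007501.
So F = 0.7491 × 1.0113542 / 1.0007501 = 0.7570376 (SEK/ZAR).

0.75704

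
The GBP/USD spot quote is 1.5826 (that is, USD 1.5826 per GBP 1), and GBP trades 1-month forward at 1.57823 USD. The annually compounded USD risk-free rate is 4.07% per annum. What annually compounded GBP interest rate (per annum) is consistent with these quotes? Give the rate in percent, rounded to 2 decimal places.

7.58%

T = 1/12 years.
CIP gives F = S · g_USD/g_GBP, so g_USD/g_GBP = 1.57823/1.5826 = 0.9972387.
USD growth factor: (1 + 0.0407)^(1/12) = 1.003330.
So the GBP growth factor = 1.0061082.
Annualise: 1.0061082^(12/1) − 1 = 0.075812 = 7.58%.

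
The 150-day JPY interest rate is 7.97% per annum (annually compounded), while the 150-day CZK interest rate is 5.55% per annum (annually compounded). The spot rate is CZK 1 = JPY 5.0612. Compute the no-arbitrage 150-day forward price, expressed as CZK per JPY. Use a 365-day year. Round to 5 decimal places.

T = 150/365 years.
JPY growth factor: (1 + 0.0797)^(150/365) = 1.0320155.
Growth of 1 CZK over T: (1 + 0.0555)^(150/365) = 1.022446.
So F = 5.0612 × 1.0320155 / 1.022446 = 5.108570 (JPY/CZK).
Quoted the other way: 1/5.108570 = 0.19575 CZK per JPY.

0.19575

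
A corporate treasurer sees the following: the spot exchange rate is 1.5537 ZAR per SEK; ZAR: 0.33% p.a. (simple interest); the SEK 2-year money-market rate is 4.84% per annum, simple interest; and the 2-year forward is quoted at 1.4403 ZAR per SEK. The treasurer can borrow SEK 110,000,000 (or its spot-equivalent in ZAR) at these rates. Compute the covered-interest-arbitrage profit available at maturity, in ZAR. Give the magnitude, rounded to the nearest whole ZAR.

T = 2 years.
Route A — deposit SEK, sell forward: 110,000,000 × 1.096800 × 1.4403 = ZAR 173,769,314.40.
Route B — convert at spot, deposit ZAR: 110,000,000 × 1.5537 × 1.006600 = ZAR 172,034,986.20.
The quoted forward overvalues SEK, so borrow ZAR, buy SEK at spot, deposit the SEK at 4.84%, and sell the proceeds forward at 1.4403.
Arbitrage profit = |173,769,314.40 − 172,034,986.20| = ZAR 1,734,328.

ZAR 1,734,328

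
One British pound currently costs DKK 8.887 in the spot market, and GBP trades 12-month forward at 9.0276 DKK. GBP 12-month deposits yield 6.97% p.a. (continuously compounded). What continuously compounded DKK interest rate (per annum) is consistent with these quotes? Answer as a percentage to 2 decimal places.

8.54%

T = 1 year.
By CIP, F/S equals the DKK-to-GBP growth ratio: 9.0276/8.887 = 1.0158209.
GBP growth factor: e^(0.0697×1) = 1.0721865.
So the DKK growth factor = 1.0891495.
Take logs: ln 1.0891495 / 1 = 0.085397, so 8.54%.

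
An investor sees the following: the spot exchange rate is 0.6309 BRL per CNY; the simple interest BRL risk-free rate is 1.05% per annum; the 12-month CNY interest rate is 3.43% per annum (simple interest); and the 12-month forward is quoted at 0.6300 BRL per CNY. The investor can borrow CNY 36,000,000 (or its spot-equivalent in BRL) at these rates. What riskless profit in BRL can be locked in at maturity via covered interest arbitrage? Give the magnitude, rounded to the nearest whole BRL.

T = 1 year.
Invest the CNY and cover forward: 36,000,000 × 1.034300 × 0.6300 = BRL 23,457,924.00.
Convert at spot and invest in BRL: 36,000,000 × 0.6309 × 1.010500 = BRL 22,950,880.20.
The quoted forward overvalues CNY, so borrow BRL, buy CNY at spot, deposit the CNY at 3.43%, and sell the proceeds forward at 0.6300.
Profit = 23,457,924.00 − 22,950,880.20 = BRL 507,044.

BRL 507,044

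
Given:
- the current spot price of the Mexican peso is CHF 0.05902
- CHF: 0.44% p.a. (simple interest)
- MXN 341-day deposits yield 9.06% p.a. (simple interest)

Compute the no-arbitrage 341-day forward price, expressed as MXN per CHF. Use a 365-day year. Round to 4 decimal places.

18.3023

T = 341/365 years.
Growth of 1 CHF over T: 1 + 0.0044×341/365 = 1.00411068.
MXN accumulates by 1 + 0.0906×341/365 = 1.08464274.
Forward (CHF per MXN) = 0.05902 × 1.00411068 / 1.08464274 = 0.054637910.
Quoted the other way: 1/0.054637910 = 18.3023 MXN per CHF.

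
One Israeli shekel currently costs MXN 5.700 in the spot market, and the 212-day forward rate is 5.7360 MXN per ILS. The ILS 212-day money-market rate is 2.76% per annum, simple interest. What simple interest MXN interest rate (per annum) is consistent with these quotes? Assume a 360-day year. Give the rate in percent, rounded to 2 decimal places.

3.85%

T = 212/360 years.
By CIP, F/S equals the MXN-to-ILS growth ratio: 5.736/5.7 = 1.0063158.
The ILS side grows by 1 + 0.0276×212/360 = 1.0162533.
Hence g_MXN = 1.0226718.
(1.0226718 − 1)/T = 0.038499, i.e. 3.85%.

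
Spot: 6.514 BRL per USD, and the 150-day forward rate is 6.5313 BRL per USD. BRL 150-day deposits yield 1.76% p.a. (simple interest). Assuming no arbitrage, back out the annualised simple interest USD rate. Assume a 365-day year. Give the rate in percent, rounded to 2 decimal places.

T = 150/365 years.
By CIP, F/S equals the BRL-to-USD growth ratio: 6.5313/6.514 = 1.0026558.
The BRL side grows by 1 + 0.0176×150/365 = 1.0072329.
Hence g_USD = 1.004565.
r = (1.004565 − 1)/(150/365) = 0.011108 → 1.11%.

1.11%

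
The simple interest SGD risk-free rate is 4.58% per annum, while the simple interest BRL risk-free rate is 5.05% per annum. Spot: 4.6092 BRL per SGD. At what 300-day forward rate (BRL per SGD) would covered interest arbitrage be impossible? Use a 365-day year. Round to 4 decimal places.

4.6264

T = 300/365 years.
Growth of 1 BRL over T: 1 + 0.0505×300/365 = 1.0415068.
SGD growth factor: 1 + 0.0458×300/365 = 1.0376438.
So F = 4.6092 × 1.0415068 / 1.0376438 = 4.626359 (BRL/SGD).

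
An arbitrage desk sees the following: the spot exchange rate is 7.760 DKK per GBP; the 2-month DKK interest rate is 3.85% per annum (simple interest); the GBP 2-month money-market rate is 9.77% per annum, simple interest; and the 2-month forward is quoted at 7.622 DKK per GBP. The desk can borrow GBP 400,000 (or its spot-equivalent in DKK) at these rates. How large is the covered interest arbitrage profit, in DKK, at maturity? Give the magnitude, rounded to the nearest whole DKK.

T = 2/12 years.
Invest the GBP and cover forward: 400,000 × 1.016283333 × 7.622 = DKK 3,098,444.63.
Convert at spot and invest in DKK: 400,000 × 7.760 × 1.006416667 = DKK 3,123,917.33.
The quoted forward undervalues GBP, so borrow GBP, convert to DKK at spot, deposit the DKK at 3.85%, and buy GBP forward at 7.622 to cover the loan.
Arbitrage profit = |3,098,444.63 − 3,123,917.33| = DKK 25,473.

DKK 25,473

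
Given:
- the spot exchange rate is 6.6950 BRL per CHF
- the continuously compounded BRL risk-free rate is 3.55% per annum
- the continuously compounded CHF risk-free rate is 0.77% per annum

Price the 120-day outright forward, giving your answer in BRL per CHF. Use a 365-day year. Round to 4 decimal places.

6.7565

T = 120/365 years.
BRL accumulates by e^(0.0355×120/365) = 1.0117396.
CHF growth factor: e^(0.0077×120/365) = 1.0025347.
So F = 6.695 × 1.0117396 / 1.0025347 = 6.756471 (BRL/CHF).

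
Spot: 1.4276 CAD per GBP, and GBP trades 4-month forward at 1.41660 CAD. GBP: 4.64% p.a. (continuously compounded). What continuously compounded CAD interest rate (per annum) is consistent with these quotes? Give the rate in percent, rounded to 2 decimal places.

2.32%

T = 4/12 years.
F/S = 1.4166/1.4276 = 0.9922948 = (growth of CAD) / (growth of GBP).
The GBP side grows by e^(0.0464×4/12) = 1.0155869.
That pins the CAD growth at 1.0077616.
r = ln(1.0077616)/(4/12) = 0.023195 → 2.32%.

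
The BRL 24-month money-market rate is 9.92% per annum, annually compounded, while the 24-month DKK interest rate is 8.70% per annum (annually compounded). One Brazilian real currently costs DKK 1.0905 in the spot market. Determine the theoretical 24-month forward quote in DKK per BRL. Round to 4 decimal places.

1.0664

T = 2 years.
Growth of 1 DKK over T: (1 + 0.0870)^2 = 1.181569.
Growth of 1 BRL over T: (1 + 0.0992)^2 = 1.2082406.
CIP: F = S · (grow DKK)/(grow BRL) = 1.0905 × 1.181569/1.2082406 = 1.066427 DKK per BRL.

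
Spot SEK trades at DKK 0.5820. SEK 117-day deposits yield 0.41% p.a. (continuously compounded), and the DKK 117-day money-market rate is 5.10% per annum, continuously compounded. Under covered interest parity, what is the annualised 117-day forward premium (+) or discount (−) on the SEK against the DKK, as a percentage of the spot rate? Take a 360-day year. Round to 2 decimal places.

T = 117/360 years.
CIP forward (DKK per SEK) = 0.582 × 1.0167131/1.0013334 = 0.5909391.
Annualised premium = (F − S)/S × (1/T) = (0.5909391 − 0.582)/0.582 ÷ (117/360) = 4.73%.

+4.73%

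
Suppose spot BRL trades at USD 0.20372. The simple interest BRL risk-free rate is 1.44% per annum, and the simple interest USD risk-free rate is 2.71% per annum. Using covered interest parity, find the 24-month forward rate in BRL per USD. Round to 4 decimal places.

T = 2 years.
USD accumulates by 1 + 0.0271×2 = 1.054200.
BRL accumulates by 1 + 0.0144×2 = 1.028800.
Forward (USD per BRL) = 0.20372 × 1.054200 / 1.028800 = 0.2087496.
Invert for BRL per USD: 1 / 0.2087496 = 4.7904.

4.7904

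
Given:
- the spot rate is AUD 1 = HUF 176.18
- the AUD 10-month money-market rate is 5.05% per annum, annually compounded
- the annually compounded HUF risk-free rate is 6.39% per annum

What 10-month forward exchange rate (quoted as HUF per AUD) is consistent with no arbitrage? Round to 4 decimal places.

T = 10/12 years.
HUF growth factor: (1 + 0.0639)^(10/12) = 1.052973256.
Growth of 1 AUD over T: (1 + 0.0505)^(10/12) = 1.041909619.
So F = 176.18 × 1.052973256 / 1.041909619 = 178.050788 (HUF/AUD).

178.0508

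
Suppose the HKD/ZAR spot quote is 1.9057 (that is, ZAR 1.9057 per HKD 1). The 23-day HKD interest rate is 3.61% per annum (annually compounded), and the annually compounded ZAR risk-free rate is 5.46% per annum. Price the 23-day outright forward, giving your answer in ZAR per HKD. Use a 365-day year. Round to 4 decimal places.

1.9078

T = 23/365 years.
Growth of 1 ZAR over T: (1 + 0.0546)^(23/365) = 1.0033555.
HKD growth factor: (1 + 0.0361)^(23/365) = 1.0022372.
CIP: F = S · (grow ZAR)/(grow HKD) = 1.9057 × 1.0033555/1.0022372 = 1.907826 ZAR per HKD.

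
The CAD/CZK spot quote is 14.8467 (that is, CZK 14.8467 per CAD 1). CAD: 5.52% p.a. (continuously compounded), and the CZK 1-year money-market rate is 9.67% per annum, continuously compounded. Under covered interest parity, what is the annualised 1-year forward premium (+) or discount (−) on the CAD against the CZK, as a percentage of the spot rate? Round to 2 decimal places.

T = 1 year.
CIP forward (CZK per CAD) = 14.8467 × 1.1015299/1.0567519 = 15.4758028.
Annualised premium = (F − S)/S × (1/T) = (15.4758028 − 14.8467)/14.8467 ÷ 1 = 4.24%.

+4.24%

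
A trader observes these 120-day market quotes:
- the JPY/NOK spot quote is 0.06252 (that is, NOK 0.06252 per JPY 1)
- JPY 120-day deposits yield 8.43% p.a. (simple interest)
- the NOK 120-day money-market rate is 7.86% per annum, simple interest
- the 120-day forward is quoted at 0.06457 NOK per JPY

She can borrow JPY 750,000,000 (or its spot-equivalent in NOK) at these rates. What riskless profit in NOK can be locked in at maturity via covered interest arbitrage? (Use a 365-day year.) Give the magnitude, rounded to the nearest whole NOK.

NOK 1,667,982

T = 120/365 years.
Route A — deposit JPY, sell forward: 750,000,000 × 1.0277150685 × 0.06457 = NOK 49,769,671.48.
Route B — convert at spot, deposit NOK: 750,000,000 × 0.06252 × 1.0258410959 = NOK 48,101,688.99.
The quoted forward overvalues JPY, so borrow NOK, buy JPY at spot, deposit the JPY at 8.43%, and sell the proceeds forward at 0.06457.
Profit = 49,769,671.48 − 48,101,688.99 = NOK 1,667,982.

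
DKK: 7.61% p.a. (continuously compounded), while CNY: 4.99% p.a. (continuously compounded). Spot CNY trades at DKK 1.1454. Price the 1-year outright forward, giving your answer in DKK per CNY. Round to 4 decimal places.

1.1758

T = 1 year.
Growth of 1 DKK over T: e^(0.0761×1) = 1.0790705.
Growth of 1 CNY over T: e^(0.0499×1) = 1.051166.
Forward (DKK per CNY) = 1.1454 × 1.0790705 / 1.051166 = 1.175806.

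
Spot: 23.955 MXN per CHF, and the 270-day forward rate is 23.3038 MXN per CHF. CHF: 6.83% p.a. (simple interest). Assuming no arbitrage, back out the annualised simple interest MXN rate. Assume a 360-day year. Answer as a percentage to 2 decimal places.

3.02%

T = 270/360 years.
F/S = 23.3038/23.955 = 0.9728157 = (growth of MXN) / (growth of CHF).
CHF growth factor: 1 + 0.0683×270/360 = 1.051225.
That pins the MXN growth at 1.0226482.
(1.0226482 − 1)/T = 0.030198, i.e. 3.02%.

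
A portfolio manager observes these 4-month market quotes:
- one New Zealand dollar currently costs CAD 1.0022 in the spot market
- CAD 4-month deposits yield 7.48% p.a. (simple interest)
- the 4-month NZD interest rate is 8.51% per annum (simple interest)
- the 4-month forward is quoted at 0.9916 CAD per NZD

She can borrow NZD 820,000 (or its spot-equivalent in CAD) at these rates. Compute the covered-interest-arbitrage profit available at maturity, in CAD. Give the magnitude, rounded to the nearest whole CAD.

CAD 6,117

T = 4/12 years.
Invest the NZD and cover forward: 820,000 × 1.02836667 × 0.9916 = CAD 836,177.28.
Convert at spot and invest in CAD: 820,000 × 1.0022 × 1.02493333 = CAD 842,294.31.
The quoted forward undervalues NZD, so borrow NZD, convert to CAD at spot, deposit the CAD at 7.48%, and buy NZD forward at 0.9916 to cover the loan.
Arbitrage profit = |836,177.28 − 842,294.31| = CAD 6,117.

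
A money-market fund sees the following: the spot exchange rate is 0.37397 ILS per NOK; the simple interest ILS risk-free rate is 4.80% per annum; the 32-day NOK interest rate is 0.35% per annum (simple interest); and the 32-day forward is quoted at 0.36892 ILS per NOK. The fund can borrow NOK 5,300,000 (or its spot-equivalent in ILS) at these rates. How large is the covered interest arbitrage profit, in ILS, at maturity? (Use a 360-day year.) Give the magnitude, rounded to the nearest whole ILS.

ILS 34,613

T = 32/360 years.
Keep in NOK, deliver into the forward: 5,300,000·1.000311111·0.36892 = ILS 1,955,884.31.
Swap to ILS now, deposit: 5,300,000·0.37397·1.004266667 = ILS 1,990,497.71.
The quoted forward undervalues NOK, so borrow NOK, convert to ILS at spot, deposit the ILS at 4.80%, and buy NOK forward at 0.36892 to cover the loan.
The gap between the two covered legs is ILS 34,613.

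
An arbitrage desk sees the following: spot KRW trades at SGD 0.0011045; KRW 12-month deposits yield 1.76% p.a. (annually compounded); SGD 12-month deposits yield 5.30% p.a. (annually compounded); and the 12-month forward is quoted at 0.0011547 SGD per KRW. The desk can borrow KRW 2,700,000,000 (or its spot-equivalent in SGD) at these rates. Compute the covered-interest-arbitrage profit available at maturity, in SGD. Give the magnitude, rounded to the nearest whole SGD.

T = 1 year.
Keep in KRW, deliver into the forward: 2,700,000,000·1.017600·0.0011547 = SGD 3,172,561.34.
Swap to SGD now, deposit: 2,700,000,000·0.0011045·1.053000 = SGD 3,140,203.95.
The quoted forward overvalues KRW, so borrow SGD, buy KRW at spot, deposit the KRW at 1.76%, and sell the proceeds forward at 0.0011547.
Profit = 3,172,561.34 − 3,140,203.95 = SGD 32,357.

SGD 32,357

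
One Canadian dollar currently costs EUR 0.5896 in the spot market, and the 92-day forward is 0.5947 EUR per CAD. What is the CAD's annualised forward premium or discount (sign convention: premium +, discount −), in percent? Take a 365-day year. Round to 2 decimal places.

T = 92/365 years.
Period premium: (0.5947 − 0.5896)/0.5896 = 0.0086499.
Per annum: 0.0086499 / (92/365) = 0.034318 = 3.43%.

+3.43%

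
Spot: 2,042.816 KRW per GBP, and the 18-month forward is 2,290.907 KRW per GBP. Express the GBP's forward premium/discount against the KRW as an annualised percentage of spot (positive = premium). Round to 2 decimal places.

+8.10%

T = 18/12 years.
(F − S)/S = (2290.907 − 2042.816)/2042.816 = 0.1214456.
Per annum: 0.1214456 / (18/12) = 0.080964 = 8.10%.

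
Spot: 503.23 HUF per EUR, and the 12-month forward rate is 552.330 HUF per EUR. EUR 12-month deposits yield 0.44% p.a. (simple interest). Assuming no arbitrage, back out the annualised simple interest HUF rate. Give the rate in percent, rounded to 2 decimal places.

T = 1 year.
CIP gives F = S · g_HUF/g_EUR, so g_HUF/g_EUR = 552.33/503.23 = 1.0975697.
The EUR side grows by 1 + 0.0044×1 = 1.004400.
So the HUF growth factor = 1.102399.
(1.102399 − 1)/T = 0.102399, i.e. 10.24%.

10.24%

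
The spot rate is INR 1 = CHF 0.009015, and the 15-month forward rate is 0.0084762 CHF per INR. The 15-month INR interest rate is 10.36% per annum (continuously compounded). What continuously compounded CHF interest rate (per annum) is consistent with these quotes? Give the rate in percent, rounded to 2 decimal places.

T = 15/12 years.
CIP gives F = S · g_CHF/g_INR, so g_CHF/g_INR = 0.0084762/0.009015 = 0.9402329.
INR growth factor: e^(0.1036×15/12) = 1.1382591.
Hence g_CHF = 1.0702287.
r = ln(1.0702287)/(15/12) = 0.054298 → 5.43%.

5.43%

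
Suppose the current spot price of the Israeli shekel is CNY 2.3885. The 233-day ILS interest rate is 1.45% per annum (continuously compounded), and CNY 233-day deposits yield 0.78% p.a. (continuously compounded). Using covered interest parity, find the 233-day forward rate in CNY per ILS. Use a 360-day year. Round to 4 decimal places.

T = 233/360 years.
CNY growth factor: e^(0.0078×233/360) = 1.0050611.
Growth of 1 ILS over T: e^(0.0145×233/360) = 1.0094289.
Forward (CNY per ILS) = 2.3885 × 1.0050611 / 1.0094289 = 2.378165.

2.3782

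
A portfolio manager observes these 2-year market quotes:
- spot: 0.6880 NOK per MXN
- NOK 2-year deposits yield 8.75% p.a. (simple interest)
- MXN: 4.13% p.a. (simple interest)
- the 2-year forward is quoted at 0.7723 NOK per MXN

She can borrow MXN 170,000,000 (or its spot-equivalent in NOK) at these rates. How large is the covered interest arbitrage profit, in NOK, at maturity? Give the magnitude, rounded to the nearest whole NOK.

NOK 4,707,637

T = 2 years.
Keep in MXN, deliver into the forward: 170,000,000·1.082600·0.7723 = NOK 142,135,636.60.
Swap to NOK now, deposit: 170,000,000·0.6880·1.175000 = NOK 137,428,000.00.
The quoted forward overvalues MXN, so borrow NOK, buy MXN at spot, deposit the MXN at 4.13%, and sell the proceeds forward at 0.7723.
Arbitrage profit = |142,135,636.60 − 137,428,000.00| = NOK 4,707,637.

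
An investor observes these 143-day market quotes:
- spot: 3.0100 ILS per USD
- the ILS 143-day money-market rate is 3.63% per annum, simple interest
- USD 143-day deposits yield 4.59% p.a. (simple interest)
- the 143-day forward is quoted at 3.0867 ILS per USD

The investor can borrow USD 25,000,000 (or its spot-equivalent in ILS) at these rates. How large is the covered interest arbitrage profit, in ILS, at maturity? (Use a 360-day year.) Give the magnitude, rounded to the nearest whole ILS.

ILS 2,239,414

T = 143/360 years.
Route A — deposit USD, sell forward: 25,000,000 × 1.0182325 × 3.0867 = ILS 78,574,456.44.
Route B — convert at spot, deposit ILS: 25,000,000 × 3.0100 × 1.0144191667 = ILS 76,335,042.29.
The quoted forward overvalues USD, so borrow ILS, buy USD at spot, deposit the USD at 4.59%, and sell the proceeds forward at 3.0867.
Arbitrage profit = |78,574,456.44 − 76,335,042.29| = ILS 2,239,414.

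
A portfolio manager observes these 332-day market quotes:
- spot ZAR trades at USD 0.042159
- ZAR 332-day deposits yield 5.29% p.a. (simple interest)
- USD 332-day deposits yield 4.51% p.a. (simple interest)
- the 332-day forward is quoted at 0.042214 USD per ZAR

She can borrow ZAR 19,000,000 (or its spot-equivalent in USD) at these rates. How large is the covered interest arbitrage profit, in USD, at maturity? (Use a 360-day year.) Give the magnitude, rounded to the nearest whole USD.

T = 332/360 years.
Keep in ZAR, deliver into the forward: 19,000,000·1.04878556·0.042214 = USD 841,195.24.
Swap to USD now, deposit: 19,000,000·0.042159·1.04159222 = USD 834,337.24.
The quoted forward overvalues ZAR, so borrow USD, buy ZAR at spot, deposit the ZAR at 5.29%, and sell the proceeds forward at 0.042214.
Profit = 841,195.24 − 834,337.24 = USD 6,858.

USD 6,858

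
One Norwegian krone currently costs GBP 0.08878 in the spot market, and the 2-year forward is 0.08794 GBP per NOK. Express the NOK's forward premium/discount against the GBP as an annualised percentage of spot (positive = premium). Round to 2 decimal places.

T = 2 years.
(F − S)/S = (0.08794 − 0.08878)/0.08878 = -0.0094616.
Annualise by dividing by T: -0.0094616 / 2 = -0.004731 → -0.47%.

-0.47%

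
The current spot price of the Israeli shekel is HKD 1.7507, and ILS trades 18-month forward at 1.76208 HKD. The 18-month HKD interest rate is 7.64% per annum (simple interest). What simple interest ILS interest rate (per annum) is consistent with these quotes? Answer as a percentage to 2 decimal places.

T = 18/12 years.
By CIP, F/S equals the HKD-to-ILS growth ratio: 1.76208/1.7507 = 1.0065003.
The HKD side grows by 1 + 0.0764×18/12 = 1.114600.
Hence g_ILS = 1.1074016.
r = (1.1074016 − 1)/(18/12) = 0.071601 → 7.16%.

7.16%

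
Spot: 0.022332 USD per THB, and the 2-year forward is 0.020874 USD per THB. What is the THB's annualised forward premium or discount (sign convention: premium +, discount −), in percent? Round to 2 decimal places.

T = 2 years.
Period premium: (0.020874 − 0.022332)/0.022332 = -0.0652875.
Per annum: -0.0652875 / 2 = -0.032644 = -3.26%.

-3.26%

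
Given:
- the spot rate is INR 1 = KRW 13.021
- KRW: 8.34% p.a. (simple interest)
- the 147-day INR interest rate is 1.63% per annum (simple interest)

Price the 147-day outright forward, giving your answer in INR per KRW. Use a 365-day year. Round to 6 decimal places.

T = 147/365 years.
Growth of 1 KRW over T: 1 + 0.0834×147/365 = 1.0335885.
INR accumulates by 1 + 0.0163×147/365 = 1.0065647.
Forward (KRW per INR) = 13.021 × 1.0335885 / 1.0065647 = 13.37058.
Invert for INR per KRW: 1 / 13.37058 = 0.074791.

0.074791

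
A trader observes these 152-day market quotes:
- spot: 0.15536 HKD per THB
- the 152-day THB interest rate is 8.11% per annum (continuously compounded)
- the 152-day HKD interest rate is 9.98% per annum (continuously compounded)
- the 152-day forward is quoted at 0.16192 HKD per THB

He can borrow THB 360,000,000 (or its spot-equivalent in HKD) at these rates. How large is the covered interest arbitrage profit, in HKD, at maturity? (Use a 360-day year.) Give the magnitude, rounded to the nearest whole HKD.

HKD 1,985,080

T = 152/360 years.
Route A — deposit THB, sell forward: 360,000,000 × 1.0348352365 × 0.16192 = HKD 60,321,787.74.
Route B — convert at spot, deposit HKD: 360,000,000 × 0.15536 × 1.0430381763 = HKD 58,336,707.99.
The quoted forward overvalues THB, so borrow HKD, buy THB at spot, deposit the THB at 8.11%, and sell the proceeds forward at 0.16192.
The gap between the two covered legs is HKD 1,985,080.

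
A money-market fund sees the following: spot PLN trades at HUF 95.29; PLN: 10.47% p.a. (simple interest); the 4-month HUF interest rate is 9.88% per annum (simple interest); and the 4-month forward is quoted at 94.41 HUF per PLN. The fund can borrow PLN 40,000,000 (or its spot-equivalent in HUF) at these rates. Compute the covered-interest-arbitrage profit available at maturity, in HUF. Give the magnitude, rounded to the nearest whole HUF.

T = 4/12 years.
Keep in PLN, deliver into the forward: 40,000,000·1.034900·94.41 = HUF 3,908,196,360.00.
Swap to HUF now, deposit: 40,000,000·95.29·1.032933333333 = HUF 3,937,128,693.33.
The quoted forward undervalues PLN, so borrow PLN, convert to HUF at spot, deposit the HUF at 9.88%, and buy PLN forward at 94.41 to cover the loan.
The gap between the two covered legs is HUF 28,932,333.

HUF 28,932,333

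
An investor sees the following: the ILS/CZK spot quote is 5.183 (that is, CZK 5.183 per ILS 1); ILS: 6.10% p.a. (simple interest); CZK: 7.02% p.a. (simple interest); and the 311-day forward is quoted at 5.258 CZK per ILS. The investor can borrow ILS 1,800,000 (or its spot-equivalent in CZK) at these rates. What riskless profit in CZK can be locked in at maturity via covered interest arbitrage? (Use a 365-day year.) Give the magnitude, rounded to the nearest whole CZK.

CZK 68,884

T = 311/365 years.
Keep in ILS, deliver into the forward: 1,800,000·1.051975342·5.258 = CZK 9,956,315.43.
Swap to CZK now, deposit: 1,800,000·5.183·1.059814247 = CZK 9,887,431.04.
The quoted forward overvalues ILS, so borrow CZK, buy ILS at spot, deposit the ILS at 6.10%, and sell the proceeds forward at 5.258.
Profit = 9,956,315.43 − 9,887,431.04 = CZK 68,884.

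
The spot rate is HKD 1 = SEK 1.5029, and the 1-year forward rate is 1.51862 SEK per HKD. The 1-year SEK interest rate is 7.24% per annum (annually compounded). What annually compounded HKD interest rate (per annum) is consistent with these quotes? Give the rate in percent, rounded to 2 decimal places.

T = 1 year.
CIP gives F = S · g_SEK/g_HKD, so g_SEK/g_HKD = 1.51862/1.5029 = 1.0104598.
SEK growth factor: (1 + 0.0724)^1 = 1.072400.
That pins the HKD growth at 1.061299.
Annualise: 1.061299^(1/1) − 1 = 0.061299 = 6.13%.

6.13%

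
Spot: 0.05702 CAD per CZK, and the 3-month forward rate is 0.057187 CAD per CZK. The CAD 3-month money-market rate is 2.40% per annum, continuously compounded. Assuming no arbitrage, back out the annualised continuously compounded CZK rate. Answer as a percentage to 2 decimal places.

T = 3/12 years.
CIP gives F = S · g_CAD/g_CZK, so g_CAD/g_CZK = 0.057187/0.05702 = 1.0029288.
CAD growth factor: e^(0.0240×3/12) = 1.006018.
That pins the CZK growth at 1.0030802.
Take logs: ln 1.0030802 / (3/12) = 0.012302, so 1.23%.

1.23%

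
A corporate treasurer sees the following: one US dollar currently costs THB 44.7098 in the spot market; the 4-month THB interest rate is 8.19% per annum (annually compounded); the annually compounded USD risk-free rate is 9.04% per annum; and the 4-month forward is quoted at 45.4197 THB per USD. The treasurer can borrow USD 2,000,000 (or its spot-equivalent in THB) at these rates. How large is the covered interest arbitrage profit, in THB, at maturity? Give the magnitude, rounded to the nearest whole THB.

T = 4/12 years.
Keep in USD, deliver into the forward: 2,000,000·1.0292683402·45.4197 = THB 93,498,118.46.
Swap to THB now, deposit: 2,000,000·44.7098·1.0265868737 = THB 91,796,987.61.
The quoted forward overvalues USD, so borrow THB, buy USD at spot, deposit the USD at 9.04%, and sell the proceeds forward at 45.4197.
Arbitrage profit = |93,498,118.46 − 91,796,987.61| = THB 1,701,131.

THB 1,701,131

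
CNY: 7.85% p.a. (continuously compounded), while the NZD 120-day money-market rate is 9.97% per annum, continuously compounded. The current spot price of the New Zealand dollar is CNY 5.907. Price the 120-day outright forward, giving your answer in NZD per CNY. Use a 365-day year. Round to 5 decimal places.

0.17047

T = 120/365 years.
CNY growth factor: e^(0.0785×120/365) = 1.0261441.
NZD accumulates by e^(0.0997×120/365) = 1.0333212.
So F = 5.907 × 1.0261441 / 1.0333212 = 5.865972 (CNY/NZD).
Invert for NZD per CNY: 1 / 5.865972 = 0.17047.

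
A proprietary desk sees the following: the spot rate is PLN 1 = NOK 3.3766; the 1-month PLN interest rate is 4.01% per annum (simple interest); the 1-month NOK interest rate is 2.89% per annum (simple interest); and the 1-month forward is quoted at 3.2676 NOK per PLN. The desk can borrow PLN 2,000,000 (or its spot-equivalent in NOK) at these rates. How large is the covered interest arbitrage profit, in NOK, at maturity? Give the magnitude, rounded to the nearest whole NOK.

T = 1/12 years.
Invest the PLN and cover forward: 2,000,000 × 1.003341667 × 3.2676 = NOK 6,557,038.46.
Convert at spot and invest in NOK: 2,000,000 × 3.3766 × 1.002408333 = NOK 6,769,463.95.
The quoted forward undervalues PLN, so borrow PLN, convert to NOK at spot, deposit the NOK at 2.89%, and buy PLN forward at 3.2676 to cover the loan.
The gap between the two covered legs is NOK 212,425.

NOK 212,425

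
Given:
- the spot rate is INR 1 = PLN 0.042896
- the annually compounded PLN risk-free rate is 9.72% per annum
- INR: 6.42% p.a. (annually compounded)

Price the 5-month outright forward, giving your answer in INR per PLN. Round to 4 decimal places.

T = 5/12 years.
Growth of 1 PLN over T: (1 + 0.0972)^(5/12) = 1.03940727.
INR accumulates by (1 + 0.0642)^(5/12) = 1.02626541.
So F = 0.042896 × 1.03940727 / 1.02626541 = 0.043445305 (PLN/INR).
Invert for INR per PLN: 1 / 0.043445305 = 23.0174.

23.0174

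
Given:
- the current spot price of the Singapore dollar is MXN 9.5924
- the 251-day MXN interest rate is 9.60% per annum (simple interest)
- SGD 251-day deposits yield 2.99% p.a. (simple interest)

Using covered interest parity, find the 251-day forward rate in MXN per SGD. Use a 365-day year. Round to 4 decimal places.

T = 251/365 years.
Growth of 1 MXN over T: 1 + 0.0960×251/365 = 1.06601644.
Growth of 1 SGD over T: 1 + 0.0299×251/365 = 1.02056137.
So F = 9.5924 × 1.06601644 / 1.02056137 = 10.019639 (MXN/SGD).

10.0196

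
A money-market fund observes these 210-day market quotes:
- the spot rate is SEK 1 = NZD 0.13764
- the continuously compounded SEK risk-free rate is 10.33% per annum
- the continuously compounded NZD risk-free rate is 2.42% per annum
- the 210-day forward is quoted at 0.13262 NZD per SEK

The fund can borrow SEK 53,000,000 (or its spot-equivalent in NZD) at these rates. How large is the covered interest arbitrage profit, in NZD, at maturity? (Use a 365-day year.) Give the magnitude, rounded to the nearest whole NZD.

T = 210/365 years.
Route A — deposit SEK, sell forward: 53,000,000 × 1.061234525 × 0.13262 = NZD 7,459,268.90.
Route B — convert at spot, deposit NZD: 53,000,000 × 0.13764 × 1.014020668 = NZD 7,397,199.65.
The quoted forward overvalues SEK, so borrow NZD, buy SEK at spot, deposit the SEK at 10.33%, and sell the proceeds forward at 0.13262.
The gap between the two covered legs is NZD 62,069.

NZD 62,069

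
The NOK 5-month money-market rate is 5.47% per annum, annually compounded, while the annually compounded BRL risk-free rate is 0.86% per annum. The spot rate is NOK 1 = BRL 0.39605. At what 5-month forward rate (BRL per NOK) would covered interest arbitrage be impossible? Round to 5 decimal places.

0.38874

T = 5/12 years.
Growth of 1 BRL over T: (1 + 0.0086)^(5/12) = 1.0035744.
NOK growth factor: (1 + 0.0547)^(5/12) = 1.0224382.
So F = 0.39605 × 1.0035744 / 1.0224382 = 0.3887429 (BRL/NOK).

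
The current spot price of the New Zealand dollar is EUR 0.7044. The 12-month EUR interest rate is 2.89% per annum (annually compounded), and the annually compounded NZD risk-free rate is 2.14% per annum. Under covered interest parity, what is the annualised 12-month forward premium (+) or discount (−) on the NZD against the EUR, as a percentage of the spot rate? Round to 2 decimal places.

+0.73%

T = 1 year.
F = S · g_EUR/g_NZD = 0.7044 × 1.028900/1.021400 = 0.7095723.
Annualised premium = (F − S)/S × (1/T) = (0.7095723 − 0.7044)/0.7044 ÷ 1 = 0.73%.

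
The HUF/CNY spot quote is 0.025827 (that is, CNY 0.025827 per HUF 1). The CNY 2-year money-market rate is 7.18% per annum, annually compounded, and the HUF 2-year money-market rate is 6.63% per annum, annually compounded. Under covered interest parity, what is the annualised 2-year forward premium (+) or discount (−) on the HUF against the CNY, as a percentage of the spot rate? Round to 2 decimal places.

T = 2 years.
F = S · g_CNY/g_HUF = 0.025827 × 1.1487552/1.1369957 = 0.026094119.
(F − S)/S ÷ T = (0.026094119 − 0.025827)/0.025827/2 = 0.005171 → 0.52%.

+0.52%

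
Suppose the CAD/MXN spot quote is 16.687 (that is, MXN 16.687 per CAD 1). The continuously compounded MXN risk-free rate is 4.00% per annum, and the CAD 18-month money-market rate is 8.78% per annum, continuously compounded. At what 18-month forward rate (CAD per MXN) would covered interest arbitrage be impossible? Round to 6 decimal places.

0.064381

T = 18/12 years.
MXN accumulates by e^(0.0400×18/12) = 1.0618365.
Growth of 1 CAD over T: e^(0.0878×18/12) = 1.140766.
Forward (MXN per CAD) = 16.687 × 1.0618365 / 1.140766 = 15.53243.
Invert for CAD per MXN: 1 / 15.53243 = 0.064381.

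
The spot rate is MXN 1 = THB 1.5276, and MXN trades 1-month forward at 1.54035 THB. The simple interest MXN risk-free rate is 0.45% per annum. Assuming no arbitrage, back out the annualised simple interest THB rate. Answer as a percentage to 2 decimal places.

10.47%

T = 1/12 years.
By CIP, F/S equals the THB-to-MXN growth ratio: 1.54035/1.5276 = 1.0083464.
The MXN side grows by 1 + 0.0045×1/12 = 1.000375.
So the THB growth factor = 1.0087245.
r = (1.0087245 − 1)/(1/12) = 0.104694 → 10.47%.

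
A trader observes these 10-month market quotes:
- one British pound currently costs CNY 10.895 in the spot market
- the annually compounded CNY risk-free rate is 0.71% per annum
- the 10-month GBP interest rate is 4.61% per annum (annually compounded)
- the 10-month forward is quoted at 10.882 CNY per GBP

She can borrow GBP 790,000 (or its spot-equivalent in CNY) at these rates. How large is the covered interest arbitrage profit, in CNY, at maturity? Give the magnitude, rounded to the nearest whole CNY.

CNY 267,848

T = 10/12 years.
Route A — deposit GBP, sell forward: 790,000 × 1.038271664 × 10.882 = CNY 8,925,793.08.
Route B — convert at spot, deposit CNY: 790,000 × 10.895 × 1.005913176 = CNY 8,657,945.00.
The quoted forward overvalues GBP, so borrow CNY, buy GBP at spot, deposit the GBP at 4.61%, and sell the proceeds forward at 10.882.
The gap between the two covered legs is CNY 267,848.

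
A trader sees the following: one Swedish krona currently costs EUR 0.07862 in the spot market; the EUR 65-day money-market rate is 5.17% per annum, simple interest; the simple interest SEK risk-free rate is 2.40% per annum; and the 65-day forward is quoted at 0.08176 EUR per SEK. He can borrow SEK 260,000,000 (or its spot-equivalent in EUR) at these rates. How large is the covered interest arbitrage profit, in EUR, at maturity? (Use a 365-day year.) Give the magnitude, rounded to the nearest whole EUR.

EUR 719,055

T = 65/365 years.
Invest the SEK and cover forward: 260,000,000 × 1.0042739726 × 0.08176 = EUR 21,348,454.40.
Convert at spot and invest in EUR: 260,000,000 × 0.07862 × 1.0092068493 = EUR 20,629,399.05.
The quoted forward overvalues SEK, so borrow EUR, buy SEK at spot, deposit the SEK at 2.40%, and sell the proceeds forward at 0.08176.
Arbitrage profit = |21,348,454.40 − 20,629,399.05| = EUR 719,055.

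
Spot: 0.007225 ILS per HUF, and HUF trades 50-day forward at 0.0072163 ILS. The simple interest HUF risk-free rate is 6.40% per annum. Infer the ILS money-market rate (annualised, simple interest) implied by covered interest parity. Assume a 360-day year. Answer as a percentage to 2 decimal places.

T = 50/360 years.
CIP gives F = S · g_ILS/g_HUF, so g_ILS/g_HUF = 0.0072163/0.007225 = 0.9987958.
HUF growth factor: 1 + 0.0640×50/360 = 1.0088889.
That pins the ILS growth at 1.007674.
r = (1.007674 − 1)/(50/360) = 0.055253 → 5.53%.

5.53%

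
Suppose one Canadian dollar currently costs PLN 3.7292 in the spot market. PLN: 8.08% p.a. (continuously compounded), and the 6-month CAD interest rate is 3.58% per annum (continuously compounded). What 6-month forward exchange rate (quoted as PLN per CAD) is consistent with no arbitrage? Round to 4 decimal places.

3.8141

T = 6/12 years.
PLN accumulates by e^(0.0808×6/12) = 1.0412272.
CAD growth factor: e^(0.0358×6/12) = 1.0180612.
Forward (PLN per CAD) = 3.7292 × 1.0412272 / 1.0180612 = 3.814058.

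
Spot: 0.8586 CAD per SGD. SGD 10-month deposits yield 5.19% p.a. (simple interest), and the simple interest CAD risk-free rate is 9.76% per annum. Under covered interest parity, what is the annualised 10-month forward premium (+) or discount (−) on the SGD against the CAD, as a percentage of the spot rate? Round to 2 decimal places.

T = 10/12 years.
F = S · g_CAD/g_SGD = 0.8586 × 1.0813333/1.043250 = 0.8899427.
(F − S)/S ÷ T = (0.8899427 − 0.8586)/0.8586/(10/12) = 0.043805 → 4.38%.

+4.38%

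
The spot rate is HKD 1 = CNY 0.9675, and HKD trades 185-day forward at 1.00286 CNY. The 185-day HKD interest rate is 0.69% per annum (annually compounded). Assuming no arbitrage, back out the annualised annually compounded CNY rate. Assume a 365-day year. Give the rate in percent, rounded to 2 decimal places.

8.08%

T = 185/365 years.
CIP gives F = S · g_CNY/g_HKD, so g_CNY/g_HKD = 1.00286/0.9675 = 1.0365478.
HKD growth factor: (1 + 0.0069)^(185/365) = 1.0034913.
That pins the CNY growth at 1.0401667.
Annualise: 1.0401667^(365/185) − 1 = 0.080796 = 8.08%.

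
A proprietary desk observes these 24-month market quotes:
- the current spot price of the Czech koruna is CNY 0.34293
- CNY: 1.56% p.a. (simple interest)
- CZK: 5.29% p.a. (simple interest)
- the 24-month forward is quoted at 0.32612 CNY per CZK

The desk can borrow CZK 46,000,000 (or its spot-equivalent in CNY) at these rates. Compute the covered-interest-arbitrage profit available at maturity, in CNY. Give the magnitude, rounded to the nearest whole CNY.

T = 2 years.
Keep in CZK, deliver into the forward: 46,000,000·1.105800·0.32612 = CNY 16,588,680.82.
Swap to CNY now, deposit: 46,000,000·0.34293·1.031200 = CNY 16,266,953.14.
The quoted forward overvalues CZK, so borrow CNY, buy CZK at spot, deposit the CZK at 5.29%, and sell the proceeds forward at 0.32612.
Arbitrage profit = |16,588,680.82 − 16,266,953.14| = CNY 321,728.

CNY 321,728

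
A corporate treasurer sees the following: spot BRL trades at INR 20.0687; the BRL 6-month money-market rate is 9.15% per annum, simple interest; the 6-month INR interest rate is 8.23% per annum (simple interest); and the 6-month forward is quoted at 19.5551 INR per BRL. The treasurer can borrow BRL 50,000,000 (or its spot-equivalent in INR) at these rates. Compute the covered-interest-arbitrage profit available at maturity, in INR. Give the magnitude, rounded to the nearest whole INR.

INR 22,239,059

T = 6/12 years.
Invest the BRL and cover forward: 50,000,000 × 1.045750 × 19.5551 = INR 1,022,487,291.25.
Convert at spot and invest in INR: 50,000,000 × 20.0687 × 1.041150 = INR 1,044,726,350.25.
The quoted forward undervalues BRL, so borrow BRL, convert to INR at spot, deposit the INR at 8.23%, and buy BRL forward at 19.5551 to cover the loan.
Profit = 1,044,726,350.25 − 1,022,487,291.25 = INR 22,239,059.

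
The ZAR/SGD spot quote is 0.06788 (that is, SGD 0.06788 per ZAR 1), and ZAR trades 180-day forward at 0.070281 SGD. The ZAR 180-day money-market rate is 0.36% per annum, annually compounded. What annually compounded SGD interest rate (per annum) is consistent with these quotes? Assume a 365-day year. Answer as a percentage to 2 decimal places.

T = 180/365 years.
By CIP, F/S equals the SGD-to-ZAR growth ratio: 0.070281/0.06788 = 1.0353712.
ZAR growth factor: (1 + 0.0036)^(180/365) = 1.0017737.
That pins the SGD growth at 1.0372076.
Annualise: 1.0372076^(365/180) − 1 = 0.076892 = 7.69%.

7.69%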